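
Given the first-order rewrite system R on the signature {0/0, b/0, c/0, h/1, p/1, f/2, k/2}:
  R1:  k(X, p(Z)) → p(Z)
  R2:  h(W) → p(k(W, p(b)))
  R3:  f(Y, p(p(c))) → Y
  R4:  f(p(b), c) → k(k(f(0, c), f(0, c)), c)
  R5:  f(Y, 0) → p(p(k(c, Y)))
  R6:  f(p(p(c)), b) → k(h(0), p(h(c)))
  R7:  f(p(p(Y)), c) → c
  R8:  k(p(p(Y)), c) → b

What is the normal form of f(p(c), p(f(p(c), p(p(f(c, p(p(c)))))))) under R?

1. f(p(c), p(f(p(c), p(p(f(c, p(p(c))))))))  →  f(p(c), p(f(p(c), p(p(c)))))   [R3 at 2.1.2.1.1]
2. f(p(c), p(f(p(c), p(p(c)))))  →  f(p(c), p(p(c)))   [R3 at 2.1]
3. f(p(c), p(p(c)))  →  p(c)   [R3 at ε]

p(c)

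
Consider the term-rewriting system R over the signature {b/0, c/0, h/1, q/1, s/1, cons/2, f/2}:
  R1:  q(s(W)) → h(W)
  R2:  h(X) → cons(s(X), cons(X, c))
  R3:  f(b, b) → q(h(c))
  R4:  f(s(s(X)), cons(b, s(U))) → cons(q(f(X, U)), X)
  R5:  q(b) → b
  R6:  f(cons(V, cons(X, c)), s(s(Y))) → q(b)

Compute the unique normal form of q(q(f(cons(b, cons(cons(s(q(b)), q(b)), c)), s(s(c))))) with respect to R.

1. q(q(f(cons(b, cons(cons(s(q(b)), q(b)), c)), s(s(c)))))  →  q(q(q(b)))   [R6 at 1.1]
2. q(q(q(b)))  →  q(q(b))   [R5 at 1.1]
3. q(q(b))  →  q(b)   [R5 at 1]
4. q(b)  →  b   [R5 at ε]

b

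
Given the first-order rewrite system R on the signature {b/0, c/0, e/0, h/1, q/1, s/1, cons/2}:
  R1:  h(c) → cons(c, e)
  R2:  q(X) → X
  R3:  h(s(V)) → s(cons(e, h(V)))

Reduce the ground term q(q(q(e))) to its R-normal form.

e

1. q(q(q(e)))  →  q(q(e))   [R2 at ε]
2. q(q(e))  →  q(e)   [R2 at ε]
3. q(e)  →  e   [R2 at ε]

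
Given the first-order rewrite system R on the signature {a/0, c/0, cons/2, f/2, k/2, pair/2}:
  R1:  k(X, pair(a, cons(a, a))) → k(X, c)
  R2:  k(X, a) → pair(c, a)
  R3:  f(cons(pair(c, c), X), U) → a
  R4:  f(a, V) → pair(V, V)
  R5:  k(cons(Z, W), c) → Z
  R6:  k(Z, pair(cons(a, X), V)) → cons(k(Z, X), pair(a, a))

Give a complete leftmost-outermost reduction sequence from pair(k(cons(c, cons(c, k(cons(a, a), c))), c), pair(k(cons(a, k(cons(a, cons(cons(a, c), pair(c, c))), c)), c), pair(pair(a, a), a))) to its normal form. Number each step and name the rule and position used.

1. pair(k(cons(c, cons(c, k(cons(a, a), c))), c), pair(k(cons(a, k(cons(a, cons(cons(a, c), pair(c, c))), c)), c), pair(pair(a, a), a)))  →  pair(c, pair(k(cons(a, k(cons(a, cons(cons(a, c), pair(c, c))), c)), c), pair(pair(a, a), a)))   [R5 at 1]
2. pair(c, pair(k(cons(a, k(cons(a, cons(cons(a, c), pair(c, c))), c)), c), pair(pair(a, a), a)))  →  pair(c, pair(a, pair(pair(a, a), a)))   [R5 at 2.1]

pair(c, pair(a, pair(pair(a, a), a)))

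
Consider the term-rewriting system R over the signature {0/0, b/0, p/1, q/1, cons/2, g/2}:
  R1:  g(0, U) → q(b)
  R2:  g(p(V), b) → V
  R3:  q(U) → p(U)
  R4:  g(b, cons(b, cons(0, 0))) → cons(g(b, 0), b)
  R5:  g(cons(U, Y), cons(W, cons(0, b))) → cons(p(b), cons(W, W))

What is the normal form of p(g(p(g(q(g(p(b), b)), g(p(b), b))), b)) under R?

p(b)

1. p(g(p(g(q(g(p(b), b)), g(p(b), b))), b))  →  p(g(q(g(p(b), b)), g(p(b), b)))   [R2 at 1]
2. p(g(q(g(p(b), b)), g(p(b), b)))  →  p(g(p(g(p(b), b)), g(p(b), b)))   [R3 at 1.1]
3. p(g(p(g(p(b), b)), g(p(b), b)))  →  p(g(p(b), g(p(b), b)))   [R2 at 1.1.1]
4. p(g(p(b), g(p(b), b)))  →  p(g(p(b), b))   [R2 at 1.2]
5. p(g(p(b), b))  →  p(b)   [R2 at 1]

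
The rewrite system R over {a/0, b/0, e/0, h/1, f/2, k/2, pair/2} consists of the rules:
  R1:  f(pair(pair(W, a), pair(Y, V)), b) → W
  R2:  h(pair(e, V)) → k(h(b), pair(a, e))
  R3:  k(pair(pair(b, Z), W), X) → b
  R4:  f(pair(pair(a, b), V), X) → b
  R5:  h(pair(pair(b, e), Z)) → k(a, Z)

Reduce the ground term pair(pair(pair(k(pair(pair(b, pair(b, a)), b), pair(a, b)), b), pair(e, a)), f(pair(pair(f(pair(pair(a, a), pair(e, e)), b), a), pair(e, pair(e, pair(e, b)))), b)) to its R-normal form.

1. pair(pair(pair(k(pair(pair(b, pair(b, a)), b), pair(a, b)), b), pair(e, a)), f(pair(pair(f(pair(pair(a, a), pair(e, e)), b), a), pair(e, pair(e, pair(e, b)))), b))  →  pair(pair(pair(b, b), pair(e, a)), f(pair(pair(f(pair(pair(a, a), pair(e, e)), b), a), pair(e, pair(e, pair(e, b)))), b))   [R3 at 1.1.1]
2. pair(pair(pair(b, b), pair(e, a)), f(pair(pair(f(pair(pair(a, a), pair(e, e)), b), a), pair(e, pair(e, pair(e, b)))), b))  →  pair(pair(pair(b, b), pair(e, a)), f(pair(pair(a, a), pair(e, e)), b))   [R1 at 2]
3. pair(pair(pair(b, b), pair(e, a)), f(pair(pair(a, a), pair(e, e)), b))  →  pair(pair(pair(b, b), pair(e, a)), a)   [R1 at 2]

pair(pair(pair(b, b), pair(e, a)), a)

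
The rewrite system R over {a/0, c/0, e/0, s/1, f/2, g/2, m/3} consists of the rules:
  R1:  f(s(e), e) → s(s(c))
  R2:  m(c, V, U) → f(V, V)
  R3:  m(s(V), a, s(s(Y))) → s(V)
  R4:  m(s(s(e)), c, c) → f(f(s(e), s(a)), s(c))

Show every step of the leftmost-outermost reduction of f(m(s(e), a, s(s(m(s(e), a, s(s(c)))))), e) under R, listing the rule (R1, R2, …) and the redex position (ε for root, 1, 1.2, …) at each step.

s(s(c))

1. f(m(s(e), a, s(s(m(s(e), a, s(s(c)))))), e)  →  f(s(e), e)   [R3 at 1]
2. f(s(e), e)  →  s(s(c))   [R1 at ε]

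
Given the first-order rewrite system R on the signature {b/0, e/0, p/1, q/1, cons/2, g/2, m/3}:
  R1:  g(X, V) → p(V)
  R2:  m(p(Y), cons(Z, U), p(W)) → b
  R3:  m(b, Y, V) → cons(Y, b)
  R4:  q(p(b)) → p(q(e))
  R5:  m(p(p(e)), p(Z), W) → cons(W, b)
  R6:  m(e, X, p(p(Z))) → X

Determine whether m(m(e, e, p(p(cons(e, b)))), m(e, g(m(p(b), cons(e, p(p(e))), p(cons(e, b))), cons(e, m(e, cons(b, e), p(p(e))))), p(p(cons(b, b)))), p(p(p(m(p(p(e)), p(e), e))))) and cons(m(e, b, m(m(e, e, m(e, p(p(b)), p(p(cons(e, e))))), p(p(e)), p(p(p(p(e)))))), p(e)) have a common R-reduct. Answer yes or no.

Reduce t₁ = m(m(e, e, p(p(cons(e, b)))), m(e, g(m(p(b), cons(e, p(p(e))), p(cons(e, b))), cons(e, m(e, cons(b, e), p(p(e))))), p(p(cons(b, b)))), p(p(p(m(p(p(e)), p(e), e))))):
1. m(m(e, e, p(p(cons(e, b)))), m(e, g(m(p(b), cons(e, p(p(e))), p(cons(e, b))), cons(e, m(e, cons(b, e), p(p(e))))), p(p(cons(b, b)))), p(p(p(m(p(p(e)), p(e), e)))))  →  m(e, m(e, g(m(p(b), cons(e, p(p(e))), p(cons(e, b))), cons(e, m(e, cons(b, e), p(p(e))))), p(p(cons(b, b)))), p(p(p(m(p(p(e)), p(e), e)))))   [R6 at 1]
2. m(e, m(e, g(m(p(b), cons(e, p(p(e))), p(cons(e, b))), cons(e, m(e, cons(b, e), p(p(e))))), p(p(cons(b, b)))), p(p(p(m(p(p(e)), p(e), e)))))  →  m(e, g(m(p(b), cons(e, p(p(e))), p(cons(e, b))), cons(e, m(e, cons(b, e), p(p(e))))), p(p(cons(b, b))))   [R6 at ε]
3. m(e, g(m(p(b), cons(e, p(p(e))), p(cons(e, b))), cons(e, m(e, cons(b, e), p(p(e))))), p(p(cons(b, b))))  →  g(m(p(b), cons(e, p(p(e))), p(cons(e, b))), cons(e, m(e, cons(b, e), p(p(e)))))   [R6 at ε]
4. g(m(p(b), cons(e, p(p(e))), p(cons(e, b))), cons(e, m(e, cons(b, e), p(p(e)))))  →  p(cons(e, m(e, cons(b, e), p(p(e)))))   [R1 at ε]
5. p(cons(e, m(e, cons(b, e), p(p(e)))))  →  p(cons(e, cons(b, e)))   [R6 at 1.2]

Reduce t₂ = cons(m(e, b, m(m(e, e, m(e, p(p(b)), p(p(cons(e, e))))), p(p(e)), p(p(p(p(e)))))), p(e)):
1. cons(m(e, b, m(m(e, e, m(e, p(p(b)), p(p(cons(e, e))))), p(p(e)), p(p(p(p(e)))))), p(e))  →  cons(m(e, b, m(m(e, e, p(p(b))), p(p(e)), p(p(p(p(e)))))), p(e))   [R6 at 1.3.1.3]
2. cons(m(e, b, m(m(e, e, p(p(b))), p(p(e)), p(p(p(p(e)))))), p(e))  →  cons(m(e, b, m(e, p(p(e)), p(p(p(p(e)))))), p(e))   [R6 at 1.3.1]
3. cons(m(e, b, m(e, p(p(e)), p(p(p(p(e)))))), p(e))  →  cons(m(e, b, p(p(e))), p(e))   [R6 at 1.3]
4. cons(m(e, b, p(p(e))), p(e))  →  cons(b, p(e))   [R6 at 1]

no — NF(t₁) = p(cons(e, cons(b, e))), NF(t₂) = cons(b, p(e))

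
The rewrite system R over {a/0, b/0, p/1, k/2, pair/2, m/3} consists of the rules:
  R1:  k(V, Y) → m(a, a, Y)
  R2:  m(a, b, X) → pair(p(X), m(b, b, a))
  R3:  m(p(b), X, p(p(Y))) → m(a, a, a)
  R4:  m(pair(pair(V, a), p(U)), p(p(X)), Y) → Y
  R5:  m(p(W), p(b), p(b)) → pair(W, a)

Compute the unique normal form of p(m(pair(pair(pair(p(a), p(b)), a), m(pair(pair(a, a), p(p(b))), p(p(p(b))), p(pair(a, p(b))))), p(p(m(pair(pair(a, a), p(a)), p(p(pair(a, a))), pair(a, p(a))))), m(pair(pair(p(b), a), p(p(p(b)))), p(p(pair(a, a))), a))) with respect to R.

p(a)

1. p(m(pair(pair(pair(p(a), p(b)), a), m(pair(pair(a, a), p(p(b))), p(p(p(b))), p(pair(a, p(b))))), p(p(m(pair(pair(a, a), p(a)), p(p(pair(a, a))), pair(a, p(a))))), m(pair(pair(p(b), a), p(p(p(b)))), p(p(pair(a, a))), a)))  →  p(m(pair(pair(pair(p(a), p(b)), a), p(pair(a, p(b)))), p(p(m(pair(pair(a, a), p(a)), p(p(pair(a, a))), pair(a, p(a))))), m(pair(pair(p(b), a), p(p(p(b)))), p(p(pair(a, a))), a)))   [R4 at 1.1.2]
2. p(m(pair(pair(pair(p(a), p(b)), a), p(pair(a, p(b)))), p(p(m(pair(pair(a, a), p(a)), p(p(pair(a, a))), pair(a, p(a))))), m(pair(pair(p(b), a), p(p(p(b)))), p(p(pair(a, a))), a)))  →  p(m(pair(pair(p(b), a), p(p(p(b)))), p(p(pair(a, a))), a))   [R4 at 1]
3. p(m(pair(pair(p(b), a), p(p(p(b)))), p(p(pair(a, a))), a))  →  p(a)   [R4 at 1]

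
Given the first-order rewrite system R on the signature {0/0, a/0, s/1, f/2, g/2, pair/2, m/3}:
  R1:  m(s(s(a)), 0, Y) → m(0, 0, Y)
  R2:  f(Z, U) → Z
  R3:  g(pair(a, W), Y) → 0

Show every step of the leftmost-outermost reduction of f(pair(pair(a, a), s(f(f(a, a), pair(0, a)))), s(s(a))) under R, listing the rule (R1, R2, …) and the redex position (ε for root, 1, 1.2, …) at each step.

pair(pair(a, a), s(a))

1. f(pair(pair(a, a), s(f(f(a, a), pair(0, a)))), s(s(a)))  →  pair(pair(a, a), s(f(f(a, a), pair(0, a))))   [R2 at ε]
2. pair(pair(a, a), s(f(f(a, a), pair(0, a))))  →  pair(pair(a, a), s(f(a, a)))   [R2 at 2.1]
3. pair(pair(a, a), s(f(a, a)))  →  pair(pair(a, a), s(a))   [R2 at 2.1]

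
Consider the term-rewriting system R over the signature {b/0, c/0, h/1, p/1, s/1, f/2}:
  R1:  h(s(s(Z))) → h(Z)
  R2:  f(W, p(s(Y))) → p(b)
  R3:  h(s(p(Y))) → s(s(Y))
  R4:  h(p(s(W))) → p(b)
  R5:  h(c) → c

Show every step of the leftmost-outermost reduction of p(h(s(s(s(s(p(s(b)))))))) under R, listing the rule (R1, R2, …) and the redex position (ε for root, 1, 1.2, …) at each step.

p(p(b))

1. p(h(s(s(s(s(p(s(b))))))))  →  p(h(s(s(p(s(b))))))   [R1 at 1]
2. p(h(s(s(p(s(b))))))  →  p(h(p(s(b))))   [R1 at 1]
3. p(h(p(s(b))))  →  p(p(b))   [R4 at 1]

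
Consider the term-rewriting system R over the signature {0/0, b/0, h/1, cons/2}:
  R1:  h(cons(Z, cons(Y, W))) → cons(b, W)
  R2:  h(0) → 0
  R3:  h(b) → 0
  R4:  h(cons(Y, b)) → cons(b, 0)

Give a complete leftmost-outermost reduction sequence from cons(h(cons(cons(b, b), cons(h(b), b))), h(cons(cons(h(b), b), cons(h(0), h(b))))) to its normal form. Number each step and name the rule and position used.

cons(cons(b, b), cons(b, 0))

1. cons(h(cons(cons(b, b), cons(h(b), b))), h(cons(cons(h(b), b), cons(h(0), h(b)))))  →  cons(cons(b, b), h(cons(cons(h(b), b), cons(h(0), h(b)))))   [R1 at 1]
2. cons(cons(b, b), h(cons(cons(h(b), b), cons(h(0), h(b)))))  →  cons(cons(b, b), cons(b, h(b)))   [R1 at 2]
3. cons(cons(b, b), cons(b, h(b)))  →  cons(cons(b, b), cons(b, 0))   [R3 at 2.2]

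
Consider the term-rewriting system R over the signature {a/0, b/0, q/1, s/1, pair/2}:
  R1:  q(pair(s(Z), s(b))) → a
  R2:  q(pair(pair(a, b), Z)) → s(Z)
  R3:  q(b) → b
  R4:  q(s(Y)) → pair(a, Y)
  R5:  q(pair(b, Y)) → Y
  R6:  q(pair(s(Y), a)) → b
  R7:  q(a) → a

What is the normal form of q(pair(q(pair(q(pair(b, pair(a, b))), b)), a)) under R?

1. q(pair(q(pair(q(pair(b, pair(a, b))), b)), a))  →  q(pair(q(pair(pair(a, b), b)), a))   [R5 at 1.1.1.1]
2. q(pair(q(pair(pair(a, b), b)), a))  →  q(pair(s(b), a))   [R2 at 1.1]
3. q(pair(s(b), a))  →  b   [R6 at ε]

b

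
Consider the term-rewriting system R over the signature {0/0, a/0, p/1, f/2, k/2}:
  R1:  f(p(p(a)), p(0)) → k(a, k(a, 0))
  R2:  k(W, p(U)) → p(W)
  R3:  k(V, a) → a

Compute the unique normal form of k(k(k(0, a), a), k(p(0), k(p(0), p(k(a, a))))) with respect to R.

1. k(k(k(0, a), a), k(p(0), k(p(0), p(k(a, a)))))  →  k(a, k(p(0), k(p(0), p(k(a, a)))))   [R3 at 1]
2. k(a, k(p(0), k(p(0), p(k(a, a)))))  →  k(a, k(p(0), p(p(0))))   [R2 at 2.2]
3. k(a, k(p(0), p(p(0))))  →  k(a, p(p(0)))   [R2 at 2]
4. k(a, p(p(0)))  →  p(a)   [R2 at ε]

p(a)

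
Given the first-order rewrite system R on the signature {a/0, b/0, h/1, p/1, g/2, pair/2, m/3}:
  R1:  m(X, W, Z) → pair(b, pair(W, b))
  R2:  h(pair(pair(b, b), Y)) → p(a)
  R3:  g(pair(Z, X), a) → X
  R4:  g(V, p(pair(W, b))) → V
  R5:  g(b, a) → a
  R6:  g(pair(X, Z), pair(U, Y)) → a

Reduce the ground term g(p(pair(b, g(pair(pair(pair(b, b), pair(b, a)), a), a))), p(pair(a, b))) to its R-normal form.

p(pair(b, a))

1. g(p(pair(b, g(pair(pair(pair(b, b), pair(b, a)), a), a))), p(pair(a, b)))  →  p(pair(b, g(pair(pair(pair(b, b), pair(b, a)), a), a)))   [R4 at ε]
2. p(pair(b, g(pair(pair(pair(b, b), pair(b, a)), a), a)))  →  p(pair(b, a))   [R3 at 1.2]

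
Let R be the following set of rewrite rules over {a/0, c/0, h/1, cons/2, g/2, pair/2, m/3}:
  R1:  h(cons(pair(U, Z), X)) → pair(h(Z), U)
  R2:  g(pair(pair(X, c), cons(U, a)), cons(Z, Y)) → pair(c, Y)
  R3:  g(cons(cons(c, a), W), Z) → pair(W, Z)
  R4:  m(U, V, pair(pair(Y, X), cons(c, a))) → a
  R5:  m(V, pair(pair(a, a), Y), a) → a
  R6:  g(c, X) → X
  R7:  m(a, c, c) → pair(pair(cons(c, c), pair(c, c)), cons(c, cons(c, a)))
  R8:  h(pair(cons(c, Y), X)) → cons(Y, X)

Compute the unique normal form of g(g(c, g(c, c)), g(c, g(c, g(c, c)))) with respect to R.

c

1. g(g(c, g(c, c)), g(c, g(c, g(c, c))))  →  g(g(c, c), g(c, g(c, g(c, c))))   [R6 at 1]
2. g(g(c, c), g(c, g(c, g(c, c))))  →  g(c, g(c, g(c, g(c, c))))   [R6 at 1]
3. g(c, g(c, g(c, g(c, c))))  →  g(c, g(c, g(c, c)))   [R6 at ε]
4. g(c, g(c, g(c, c)))  →  g(c, g(c, c))   [R6 at ε]
5. g(c, g(c, c))  →  g(c, c)   [R6 at ε]
6. g(c, c)  →  c   [R6 at ε]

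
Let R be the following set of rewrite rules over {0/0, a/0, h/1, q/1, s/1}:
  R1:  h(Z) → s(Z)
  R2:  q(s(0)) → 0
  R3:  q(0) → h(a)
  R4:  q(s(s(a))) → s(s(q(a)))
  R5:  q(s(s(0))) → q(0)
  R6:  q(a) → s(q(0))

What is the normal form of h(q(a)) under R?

1. h(q(a))  →  s(q(a))   [R1 at ε]
2. s(q(a))  →  s(s(q(0)))   [R6 at 1]
3. s(s(q(0)))  →  s(s(h(a)))   [R3 at 1.1]
4. s(s(h(a)))  →  s(s(s(a)))   [R1 at 1.1]

s(s(s(a)))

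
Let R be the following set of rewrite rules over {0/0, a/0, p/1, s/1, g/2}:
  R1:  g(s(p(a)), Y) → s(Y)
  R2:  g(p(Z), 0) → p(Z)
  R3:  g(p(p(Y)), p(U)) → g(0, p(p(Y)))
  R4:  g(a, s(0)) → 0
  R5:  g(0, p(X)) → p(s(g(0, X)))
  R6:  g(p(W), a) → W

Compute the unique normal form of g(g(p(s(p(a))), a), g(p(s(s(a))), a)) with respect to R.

1. g(g(p(s(p(a))), a), g(p(s(s(a))), a))  →  g(s(p(a)), g(p(s(s(a))), a))   [R6 at 1]
2. g(s(p(a)), g(p(s(s(a))), a))  →  s(g(p(s(s(a))), a))   [R1 at ε]
3. s(g(p(s(s(a))), a))  →  s(s(s(a)))   [R6 at 1]

s(s(s(a)))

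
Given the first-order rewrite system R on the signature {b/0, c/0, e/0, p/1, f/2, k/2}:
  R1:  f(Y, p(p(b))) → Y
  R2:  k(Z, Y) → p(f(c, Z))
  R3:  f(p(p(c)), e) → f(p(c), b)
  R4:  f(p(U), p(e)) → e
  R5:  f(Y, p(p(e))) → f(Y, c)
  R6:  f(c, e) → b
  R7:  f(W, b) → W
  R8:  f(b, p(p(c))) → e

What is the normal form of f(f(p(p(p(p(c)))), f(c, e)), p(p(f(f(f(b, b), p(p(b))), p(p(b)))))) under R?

p(p(p(p(c))))

1. f(f(p(p(p(p(c)))), f(c, e)), p(p(f(f(f(b, b), p(p(b))), p(p(b))))))  →  f(f(p(p(p(p(c)))), b), p(p(f(f(f(b, b), p(p(b))), p(p(b))))))   [R6 at 1.2]
2. f(f(p(p(p(p(c)))), b), p(p(f(f(f(b, b), p(p(b))), p(p(b))))))  →  f(p(p(p(p(c)))), p(p(f(f(f(b, b), p(p(b))), p(p(b))))))   [R7 at 1]
3. f(p(p(p(p(c)))), p(p(f(f(f(b, b), p(p(b))), p(p(b))))))  →  f(p(p(p(p(c)))), p(p(f(f(b, b), p(p(b))))))   [R1 at 2.1.1]
4. f(p(p(p(p(c)))), p(p(f(f(b, b), p(p(b))))))  →  f(p(p(p(p(c)))), p(p(f(b, b))))   [R1 at 2.1.1]
5. f(p(p(p(p(c)))), p(p(f(b, b))))  →  f(p(p(p(p(c)))), p(p(b)))   [R7 at 2.1.1]
6. f(p(p(p(p(c)))), p(p(b)))  →  p(p(p(p(c))))   [R1 at ε]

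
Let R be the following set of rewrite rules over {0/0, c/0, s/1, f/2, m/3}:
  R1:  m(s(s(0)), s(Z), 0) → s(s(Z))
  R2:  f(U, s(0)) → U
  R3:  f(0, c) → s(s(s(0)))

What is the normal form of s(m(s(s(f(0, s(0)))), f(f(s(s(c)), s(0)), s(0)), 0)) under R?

1. s(m(s(s(f(0, s(0)))), f(f(s(s(c)), s(0)), s(0)), 0))  →  s(m(s(s(0)), f(f(s(s(c)), s(0)), s(0)), 0))   [R2 at 1.1.1.1]
2. s(m(s(s(0)), f(f(s(s(c)), s(0)), s(0)), 0))  →  s(m(s(s(0)), f(s(s(c)), s(0)), 0))   [R2 at 1.2]
3. s(m(s(s(0)), f(s(s(c)), s(0)), 0))  →  s(m(s(s(0)), s(s(c)), 0))   [R2 at 1.2]
4. s(m(s(s(0)), s(s(c)), 0))  →  s(s(s(s(c))))   [R1 at 1]

s(s(s(s(c))))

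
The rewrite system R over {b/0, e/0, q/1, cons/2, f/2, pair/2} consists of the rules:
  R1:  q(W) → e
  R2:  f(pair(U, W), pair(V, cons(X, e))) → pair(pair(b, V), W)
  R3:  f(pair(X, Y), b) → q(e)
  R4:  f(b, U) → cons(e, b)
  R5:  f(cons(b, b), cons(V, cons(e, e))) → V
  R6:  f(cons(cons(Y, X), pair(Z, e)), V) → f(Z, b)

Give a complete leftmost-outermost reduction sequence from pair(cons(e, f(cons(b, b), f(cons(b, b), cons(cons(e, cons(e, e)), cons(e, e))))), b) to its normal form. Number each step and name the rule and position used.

1. pair(cons(e, f(cons(b, b), f(cons(b, b), cons(cons(e, cons(e, e)), cons(e, e))))), b)  →  pair(cons(e, f(cons(b, b), cons(e, cons(e, e)))), b)   [R5 at 1.2.2]
2. pair(cons(e, f(cons(b, b), cons(e, cons(e, e)))), b)  →  pair(cons(e, e), b)   [R5 at 1.2]

pair(cons(e, e), b)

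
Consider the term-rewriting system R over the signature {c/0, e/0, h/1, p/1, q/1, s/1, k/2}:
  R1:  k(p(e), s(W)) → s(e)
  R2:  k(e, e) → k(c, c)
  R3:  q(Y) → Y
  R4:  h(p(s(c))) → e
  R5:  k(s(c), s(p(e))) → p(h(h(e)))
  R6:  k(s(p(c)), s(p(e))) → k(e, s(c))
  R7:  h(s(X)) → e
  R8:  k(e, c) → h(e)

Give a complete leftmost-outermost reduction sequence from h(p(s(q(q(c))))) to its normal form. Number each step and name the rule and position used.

e

1. h(p(s(q(q(c)))))  →  h(p(s(q(c))))   [R3 at 1.1.1]
2. h(p(s(q(c))))  →  h(p(s(c)))   [R3 at 1.1.1]
3. h(p(s(c)))  →  e   [R4 at ε]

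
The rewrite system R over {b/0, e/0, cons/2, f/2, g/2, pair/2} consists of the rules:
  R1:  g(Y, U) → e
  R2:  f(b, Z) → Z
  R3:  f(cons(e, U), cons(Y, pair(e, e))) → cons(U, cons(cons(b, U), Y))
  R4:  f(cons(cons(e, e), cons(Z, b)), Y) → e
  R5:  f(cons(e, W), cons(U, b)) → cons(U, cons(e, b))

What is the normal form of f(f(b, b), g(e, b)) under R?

1. f(f(b, b), g(e, b))  →  f(b, g(e, b))   [R2 at 1]
2. f(b, g(e, b))  →  g(e, b)   [R2 at ε]
3. g(e, b)  →  e   [R1 at ε]

e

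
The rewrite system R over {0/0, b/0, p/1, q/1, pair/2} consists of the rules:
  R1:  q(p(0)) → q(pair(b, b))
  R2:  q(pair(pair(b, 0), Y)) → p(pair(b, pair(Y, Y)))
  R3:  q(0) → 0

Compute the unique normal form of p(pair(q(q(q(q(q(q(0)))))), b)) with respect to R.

1. p(pair(q(q(q(q(q(q(0)))))), b))  →  p(pair(q(q(q(q(q(0))))), b))   [R3 at 1.1.1.1.1.1.1]
2. p(pair(q(q(q(q(q(0))))), b))  →  p(pair(q(q(q(q(0)))), b))   [R3 at 1.1.1.1.1.1]
3. p(pair(q(q(q(q(0)))), b))  →  p(pair(q(q(q(0))), b))   [R3 at 1.1.1.1.1]
4. p(pair(q(q(q(0))), b))  →  p(pair(q(q(0)), b))   [R3 at 1.1.1.1]
5. p(pair(q(q(0)), b))  →  p(pair(q(0), b))   [R3 at 1.1.1]
6. p(pair(q(0), b))  →  p(pair(0, b))   [R3 at 1.1]

p(pair(0, b))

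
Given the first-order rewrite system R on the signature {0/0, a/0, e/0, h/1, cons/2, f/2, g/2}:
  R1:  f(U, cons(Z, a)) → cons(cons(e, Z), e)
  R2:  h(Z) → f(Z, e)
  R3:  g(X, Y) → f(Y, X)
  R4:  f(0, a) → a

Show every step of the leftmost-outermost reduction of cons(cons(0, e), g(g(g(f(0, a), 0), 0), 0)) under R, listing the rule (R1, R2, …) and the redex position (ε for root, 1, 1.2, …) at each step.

1. cons(cons(0, e), g(g(g(f(0, a), 0), 0), 0))  →  cons(cons(0, e), f(0, g(g(f(0, a), 0), 0)))   [R3 at 2]
2. cons(cons(0, e), f(0, g(g(f(0, a), 0), 0)))  →  cons(cons(0, e), f(0, f(0, g(f(0, a), 0))))   [R3 at 2.2]
3. cons(cons(0, e), f(0, f(0, g(f(0, a), 0))))  →  cons(cons(0, e), f(0, f(0, f(0, f(0, a)))))   [R3 at 2.2.2]
4. cons(cons(0, e), f(0, f(0, f(0, f(0, a)))))  →  cons(cons(0, e), f(0, f(0, f(0, a))))   [R4 at 2.2.2.2]
5. cons(cons(0, e), f(0, f(0, f(0, a))))  →  cons(cons(0, e), f(0, f(0, a)))   [R4 at 2.2.2]
6. cons(cons(0, e), f(0, f(0, a)))  →  cons(cons(0, e), f(0, a))   [R4 at 2.2]
7. cons(cons(0, e), f(0, a))  →  cons(cons(0, e), a)   [R4 at 2]

cons(cons(0, e), a)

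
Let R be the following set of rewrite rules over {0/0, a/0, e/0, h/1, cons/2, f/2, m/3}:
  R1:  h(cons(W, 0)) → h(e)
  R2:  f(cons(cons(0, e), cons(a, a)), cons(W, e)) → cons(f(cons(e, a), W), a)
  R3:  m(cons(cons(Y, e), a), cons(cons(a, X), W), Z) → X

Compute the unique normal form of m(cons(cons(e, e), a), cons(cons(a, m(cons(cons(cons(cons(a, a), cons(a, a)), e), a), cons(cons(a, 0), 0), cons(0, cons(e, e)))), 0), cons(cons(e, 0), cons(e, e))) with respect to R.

0

1. m(cons(cons(e, e), a), cons(cons(a, m(cons(cons(cons(cons(a, a), cons(a, a)), e), a), cons(cons(a, 0), 0), cons(0, cons(e, e)))), 0), cons(cons(e, 0), cons(e, e)))  →  m(cons(cons(cons(cons(a, a), cons(a, a)), e), a), cons(cons(a, 0), 0), cons(0, cons(e, e)))   [R3 at ε]
2. m(cons(cons(cons(cons(a, a), cons(a, a)), e), a), cons(cons(a, 0), 0), cons(0, cons(e, e)))  →  0   [R3 at ε]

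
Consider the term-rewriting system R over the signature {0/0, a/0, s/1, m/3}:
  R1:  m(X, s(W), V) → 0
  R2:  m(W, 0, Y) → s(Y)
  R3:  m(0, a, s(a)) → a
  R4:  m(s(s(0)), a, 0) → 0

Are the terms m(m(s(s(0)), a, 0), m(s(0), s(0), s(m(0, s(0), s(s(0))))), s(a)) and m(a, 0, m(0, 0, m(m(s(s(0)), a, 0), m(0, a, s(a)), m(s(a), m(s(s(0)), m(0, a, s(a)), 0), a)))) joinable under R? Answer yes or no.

Reduce t₁ = m(m(s(s(0)), a, 0), m(s(0), s(0), s(m(0, s(0), s(s(0))))), s(a)):
1. m(m(s(s(0)), a, 0), m(s(0), s(0), s(m(0, s(0), s(s(0))))), s(a))  →  m(0, m(s(0), s(0), s(m(0, s(0), s(s(0))))), s(a))   [R4 at 1]
2. m(0, m(s(0), s(0), s(m(0, s(0), s(s(0))))), s(a))  →  m(0, 0, s(a))   [R1 at 2]
3. m(0, 0, s(a))  →  s(s(a))   [R2 at ε]

Reduce t₂ = m(a, 0, m(0, 0, m(m(s(s(0)), a, 0), m(0, a, s(a)), m(s(a), m(s(s(0)), m(0, a, s(a)), 0), a)))):
1. m(a, 0, m(0, 0, m(m(s(s(0)), a, 0), m(0, a, s(a)), m(s(a), m(s(s(0)), m(0, a, s(a)), 0), a))))  →  s(m(0, 0, m(m(s(s(0)), a, 0), m(0, a, s(a)), m(s(a), m(s(s(0)), m(0, a, s(a)), 0), a))))   [R2 at ε]
2. s(m(0, 0, m(m(s(s(0)), a, 0), m(0, a, s(a)), m(s(a), m(s(s(0)), m(0, a, s(a)), 0), a))))  →  s(s(m(m(s(s(0)), a, 0), m(0, a, s(a)), m(s(a), m(s(s(0)), m(0, a, s(a)), 0), a))))   [R2 at 1]
3. s(s(m(m(s(s(0)), a, 0), m(0, a, s(a)), m(s(a), m(s(s(0)), m(0, a, s(a)), 0), a))))  →  s(s(m(0, m(0, a, s(a)), m(s(a), m(s(s(0)), m(0, a, s(a)), 0), a))))   [R4 at 1.1.1]
4. s(s(m(0, m(0, a, s(a)), m(s(a), m(s(s(0)), m(0, a, s(a)), 0), a))))  →  s(s(m(0, a, m(s(a), m(s(s(0)), m(0, a, s(a)), 0), a))))   [R3 at 1.1.2]
5. s(s(m(0, a, m(s(a), m(s(s(0)), m(0, a, s(a)), 0), a))))  →  s(s(m(0, a, m(s(a), m(s(s(0)), a, 0), a))))   [R3 at 1.1.3.2.2]
6. s(s(m(0, a, m(s(a), m(s(s(0)), a, 0), a))))  →  s(s(m(0, a, m(s(a), 0, a))))   [R4 at 1.1.3.2]
7. s(s(m(0, a, m(s(a), 0, a))))  →  s(s(m(0, a, s(a))))   [R2 at 1.1.3]
8. s(s(m(0, a, s(a))))  →  s(s(a))   [R3 at 1.1]

yes — NF(t₁) = s(s(a)), NF(t₂) = s(s(a))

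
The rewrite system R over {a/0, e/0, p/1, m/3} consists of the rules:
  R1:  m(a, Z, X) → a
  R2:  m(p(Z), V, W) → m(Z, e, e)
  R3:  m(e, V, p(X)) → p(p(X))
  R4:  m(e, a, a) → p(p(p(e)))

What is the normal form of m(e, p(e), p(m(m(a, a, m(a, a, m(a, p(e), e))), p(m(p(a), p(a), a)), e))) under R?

1. m(e, p(e), p(m(m(a, a, m(a, a, m(a, p(e), e))), p(m(p(a), p(a), a)), e)))  →  p(p(m(m(a, a, m(a, a, m(a, p(e), e))), p(m(p(a), p(a), a)), e)))   [R3 at ε]
2. p(p(m(m(a, a, m(a, a, m(a, p(e), e))), p(m(p(a), p(a), a)), e)))  →  p(p(m(a, p(m(p(a), p(a), a)), e)))   [R1 at 1.1.1]
3. p(p(m(a, p(m(p(a), p(a), a)), e)))  →  p(p(a))   [R1 at 1.1]

p(p(a))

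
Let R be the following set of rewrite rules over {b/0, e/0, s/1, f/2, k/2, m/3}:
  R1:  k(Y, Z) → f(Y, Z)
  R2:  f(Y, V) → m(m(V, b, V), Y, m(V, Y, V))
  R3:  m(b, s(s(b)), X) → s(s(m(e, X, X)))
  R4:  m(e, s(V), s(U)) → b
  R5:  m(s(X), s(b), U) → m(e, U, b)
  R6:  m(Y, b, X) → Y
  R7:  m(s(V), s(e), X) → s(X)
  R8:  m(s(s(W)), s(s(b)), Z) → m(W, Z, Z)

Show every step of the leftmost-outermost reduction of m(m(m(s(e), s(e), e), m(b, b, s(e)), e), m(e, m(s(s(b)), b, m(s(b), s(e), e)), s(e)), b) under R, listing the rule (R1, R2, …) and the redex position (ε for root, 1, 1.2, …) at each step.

s(e)

1. m(m(m(s(e), s(e), e), m(b, b, s(e)), e), m(e, m(s(s(b)), b, m(s(b), s(e), e)), s(e)), b)  →  m(m(s(e), m(b, b, s(e)), e), m(e, m(s(s(b)), b, m(s(b), s(e), e)), s(e)), b)   [R7 at 1.1]
2. m(m(s(e), m(b, b, s(e)), e), m(e, m(s(s(b)), b, m(s(b), s(e), e)), s(e)), b)  →  m(m(s(e), b, e), m(e, m(s(s(b)), b, m(s(b), s(e), e)), s(e)), b)   [R6 at 1.2]
3. m(m(s(e), b, e), m(e, m(s(s(b)), b, m(s(b), s(e), e)), s(e)), b)  →  m(s(e), m(e, m(s(s(b)), b, m(s(b), s(e), e)), s(e)), b)   [R6 at 1]
4. m(s(e), m(e, m(s(s(b)), b, m(s(b), s(e), e)), s(e)), b)  →  m(s(e), m(e, s(s(b)), s(e)), b)   [R6 at 2.2]
5. m(s(e), m(e, s(s(b)), s(e)), b)  →  m(s(e), b, b)   [R4 at 2]
6. m(s(e), b, b)  →  s(e)   [R6 at ε]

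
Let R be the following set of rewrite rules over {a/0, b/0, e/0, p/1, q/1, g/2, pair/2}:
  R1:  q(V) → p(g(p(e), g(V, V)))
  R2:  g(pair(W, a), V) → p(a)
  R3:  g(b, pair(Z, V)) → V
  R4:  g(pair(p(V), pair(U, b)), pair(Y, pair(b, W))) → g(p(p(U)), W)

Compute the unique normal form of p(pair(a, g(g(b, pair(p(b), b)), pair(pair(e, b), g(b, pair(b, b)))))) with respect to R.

1. p(pair(a, g(g(b, pair(p(b), b)), pair(pair(e, b), g(b, pair(b, b))))))  →  p(pair(a, g(b, pair(pair(e, b), g(b, pair(b, b))))))   [R3 at 1.2.1]
2. p(pair(a, g(b, pair(pair(e, b), g(b, pair(b, b))))))  →  p(pair(a, g(b, pair(b, b))))   [R3 at 1.2]
3. p(pair(a, g(b, pair(b, b))))  →  p(pair(a, b))   [R3 at 1.2]

p(pair(a, b))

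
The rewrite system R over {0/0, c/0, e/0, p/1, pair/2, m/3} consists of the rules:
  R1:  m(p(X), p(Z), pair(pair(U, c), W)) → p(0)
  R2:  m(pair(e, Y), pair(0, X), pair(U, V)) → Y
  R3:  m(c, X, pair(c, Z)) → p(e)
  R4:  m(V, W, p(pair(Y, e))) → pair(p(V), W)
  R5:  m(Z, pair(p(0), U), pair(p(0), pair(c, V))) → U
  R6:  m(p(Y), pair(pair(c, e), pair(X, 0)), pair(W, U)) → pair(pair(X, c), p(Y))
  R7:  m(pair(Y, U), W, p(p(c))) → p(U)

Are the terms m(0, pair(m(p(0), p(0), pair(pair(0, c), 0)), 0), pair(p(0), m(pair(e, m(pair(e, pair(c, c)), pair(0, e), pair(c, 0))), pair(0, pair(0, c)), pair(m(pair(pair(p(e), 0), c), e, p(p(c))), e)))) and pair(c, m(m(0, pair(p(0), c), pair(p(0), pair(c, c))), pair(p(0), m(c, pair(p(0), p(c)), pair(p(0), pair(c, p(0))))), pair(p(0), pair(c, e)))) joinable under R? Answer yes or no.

Reduce t₁ = m(0, pair(m(p(0), p(0), pair(pair(0, c), 0)), 0), pair(p(0), m(pair(e, m(pair(e, pair(c, c)), pair(0, e), pair(c, 0))), pair(0, pair(0, c)), pair(m(pair(pair(p(e), 0), c), e, p(p(c))), e)))):
1. m(0, pair(m(p(0), p(0), pair(pair(0, c), 0)), 0), pair(p(0), m(pair(e, m(pair(e, pair(c, c)), pair(0, e), pair(c, 0))), pair(0, pair(0, c)), pair(m(pair(pair(p(e), 0), c), e, p(p(c))), e))))  →  m(0, pair(p(0), 0), pair(p(0), m(pair(e, m(pair(e, pair(c, c)), pair(0, e), pair(c, 0))), pair(0, pair(0, c)), pair(m(pair(pair(p(e), 0), c), e, p(p(c))), e))))   [R1 at 2.1]
2. m(0, pair(p(0), 0), pair(p(0), m(pair(e, m(pair(e, pair(c, c)), pair(0, e), pair(c, 0))), pair(0, pair(0, c)), pair(m(pair(pair(p(e), 0), c), e, p(p(c))), e))))  →  m(0, pair(p(0), 0), pair(p(0), m(pair(e, pair(c, c)), pair(0, e), pair(c, 0))))   [R2 at 3.2]
3. m(0, pair(p(0), 0), pair(p(0), m(pair(e, pair(c, c)), pair(0, e), pair(c, 0))))  →  m(0, pair(p(0), 0), pair(p(0), pair(c, c)))   [R2 at 3.2]
4. m(0, pair(p(0), 0), pair(p(0), pair(c, c)))  →  0   [R5 at ε]

Reduce t₂ = pair(c, m(m(0, pair(p(0), c), pair(p(0), pair(c, c))), pair(p(0), m(c, pair(p(0), p(c)), pair(p(0), pair(c, p(0))))), pair(p(0), pair(c, e)))):
1. pair(c, m(m(0, pair(p(0), c), pair(p(0), pair(c, c))), pair(p(0), m(c, pair(p(0), p(c)), pair(p(0), pair(c, p(0))))), pair(p(0), pair(c, e))))  →  pair(c, m(c, pair(p(0), p(c)), pair(p(0), pair(c, p(0)))))   [R5 at 2]
2. pair(c, m(c, pair(p(0), p(c)), pair(p(0), pair(c, p(0)))))  →  pair(c, p(c))   [R5 at 2]

no — NF(t₁) = 0, NF(t₂) = pair(c, p(c))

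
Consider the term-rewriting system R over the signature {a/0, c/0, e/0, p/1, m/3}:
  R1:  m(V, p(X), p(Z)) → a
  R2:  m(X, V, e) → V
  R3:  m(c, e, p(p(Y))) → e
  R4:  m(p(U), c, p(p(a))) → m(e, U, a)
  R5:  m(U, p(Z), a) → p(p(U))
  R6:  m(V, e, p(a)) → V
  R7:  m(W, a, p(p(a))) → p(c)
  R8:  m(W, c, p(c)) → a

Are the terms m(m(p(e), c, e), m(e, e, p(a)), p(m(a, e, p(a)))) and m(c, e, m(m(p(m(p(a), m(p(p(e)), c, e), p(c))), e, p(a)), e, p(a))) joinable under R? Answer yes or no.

yes — NF(t₁) = c, NF(t₂) = c

Reduce t₁ = m(m(p(e), c, e), m(e, e, p(a)), p(m(a, e, p(a)))):
1. m(m(p(e), c, e), m(e, e, p(a)), p(m(a, e, p(a))))  →  m(c, m(e, e, p(a)), p(m(a, e, p(a))))   [R2 at 1]
2. m(c, m(e, e, p(a)), p(m(a, e, p(a))))  →  m(c, e, p(m(a, e, p(a))))   [R6 at 2]
3. m(c, e, p(m(a, e, p(a))))  →  m(c, e, p(a))   [R6 at 3.1]
4. m(c, e, p(a))  →  c   [R6 at ε]

Reduce t₂ = m(c, e, m(m(p(m(p(a), m(p(p(e)), c, e), p(c))), e, p(a)), e, p(a))):
1. m(c, e, m(m(p(m(p(a), m(p(p(e)), c, e), p(c))), e, p(a)), e, p(a)))  →  m(c, e, m(p(m(p(a), m(p(p(e)), c, e), p(c))), e, p(a)))   [R6 at 3]
2. m(c, e, m(p(m(p(a), m(p(p(e)), c, e), p(c))), e, p(a)))  →  m(c, e, p(m(p(a), m(p(p(e)), c, e), p(c))))   [R6 at 3]
3. m(c, e, p(m(p(a), m(p(p(e)), c, e), p(c))))  →  m(c, e, p(m(p(a), c, p(c))))   [R2 at 3.1.2]
4. m(c, e, p(m(p(a), c, p(c))))  →  m(c, e, p(a))   [R8 at 3.1]
5. m(c, e, p(a))  →  c   [R6 at ε]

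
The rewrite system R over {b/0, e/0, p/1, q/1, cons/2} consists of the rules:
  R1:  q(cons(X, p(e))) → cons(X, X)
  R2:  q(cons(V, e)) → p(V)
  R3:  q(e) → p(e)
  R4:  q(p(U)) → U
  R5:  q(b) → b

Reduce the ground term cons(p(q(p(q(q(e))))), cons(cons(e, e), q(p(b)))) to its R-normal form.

cons(p(e), cons(cons(e, e), b))

1. cons(p(q(p(q(q(e))))), cons(cons(e, e), q(p(b))))  →  cons(p(q(q(e))), cons(cons(e, e), q(p(b))))   [R4 at 1.1]
2. cons(p(q(q(e))), cons(cons(e, e), q(p(b))))  →  cons(p(q(p(e))), cons(cons(e, e), q(p(b))))   [R3 at 1.1.1]
3. cons(p(q(p(e))), cons(cons(e, e), q(p(b))))  →  cons(p(e), cons(cons(e, e), q(p(b))))   [R4 at 1.1]
4. cons(p(e), cons(cons(e, e), q(p(b))))  →  cons(p(e), cons(cons(e, e), b))   [R4 at 2.2]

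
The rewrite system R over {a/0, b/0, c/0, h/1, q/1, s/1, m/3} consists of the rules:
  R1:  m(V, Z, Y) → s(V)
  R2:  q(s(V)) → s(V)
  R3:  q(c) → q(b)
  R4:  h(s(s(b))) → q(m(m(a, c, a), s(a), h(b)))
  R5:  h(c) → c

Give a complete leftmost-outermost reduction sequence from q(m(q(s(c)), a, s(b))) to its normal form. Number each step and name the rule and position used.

1. q(m(q(s(c)), a, s(b)))  →  q(s(q(s(c))))   [R1 at 1]
2. q(s(q(s(c))))  →  s(q(s(c)))   [R2 at ε]
3. s(q(s(c)))  →  s(s(c))   [R2 at 1]

s(s(c))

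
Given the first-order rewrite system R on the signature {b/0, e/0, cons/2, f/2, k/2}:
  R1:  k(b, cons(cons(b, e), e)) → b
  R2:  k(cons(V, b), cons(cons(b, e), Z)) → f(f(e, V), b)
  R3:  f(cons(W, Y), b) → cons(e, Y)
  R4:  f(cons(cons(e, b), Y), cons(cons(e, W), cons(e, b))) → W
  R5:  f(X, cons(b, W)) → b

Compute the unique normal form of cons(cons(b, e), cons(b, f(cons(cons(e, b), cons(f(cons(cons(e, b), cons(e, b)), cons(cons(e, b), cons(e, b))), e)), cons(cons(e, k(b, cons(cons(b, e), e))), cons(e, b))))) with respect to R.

cons(cons(b, e), cons(b, b))

1. cons(cons(b, e), cons(b, f(cons(cons(e, b), cons(f(cons(cons(e, b), cons(e, b)), cons(cons(e, b), cons(e, b))), e)), cons(cons(e, k(b, cons(cons(b, e), e))), cons(e, b)))))  →  cons(cons(b, e), cons(b, k(b, cons(cons(b, e), e))))   [R4 at 2.2]
2. cons(cons(b, e), cons(b, k(b, cons(cons(b, e), e))))  →  cons(cons(b, e), cons(b, b))   [R1 at 2.2]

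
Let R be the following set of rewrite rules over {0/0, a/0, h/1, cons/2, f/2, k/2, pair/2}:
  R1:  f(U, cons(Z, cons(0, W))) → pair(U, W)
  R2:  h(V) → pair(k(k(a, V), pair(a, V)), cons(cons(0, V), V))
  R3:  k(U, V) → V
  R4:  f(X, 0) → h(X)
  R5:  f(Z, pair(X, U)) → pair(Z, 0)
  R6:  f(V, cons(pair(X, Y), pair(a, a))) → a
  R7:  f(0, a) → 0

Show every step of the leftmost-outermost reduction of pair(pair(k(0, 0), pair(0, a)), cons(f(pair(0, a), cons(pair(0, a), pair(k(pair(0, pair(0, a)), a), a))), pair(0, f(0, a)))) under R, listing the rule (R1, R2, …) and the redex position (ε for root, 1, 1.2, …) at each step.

1. pair(pair(k(0, 0), pair(0, a)), cons(f(pair(0, a), cons(pair(0, a), pair(k(pair(0, pair(0, a)), a), a))), pair(0, f(0, a))))  →  pair(pair(0, pair(0, a)), cons(f(pair(0, a), cons(pair(0, a), pair(k(pair(0, pair(0, a)), a), a))), pair(0, f(0, a))))   [R3 at 1.1]
2. pair(pair(0, pair(0, a)), cons(f(pair(0, a), cons(pair(0, a), pair(k(pair(0, pair(0, a)), a), a))), pair(0, f(0, a))))  →  pair(pair(0, pair(0, a)), cons(f(pair(0, a), cons(pair(0, a), pair(a, a))), pair(0, f(0, a))))   [R3 at 2.1.2.2.1]
3. pair(pair(0, pair(0, a)), cons(f(pair(0, a), cons(pair(0, a), pair(a, a))), pair(0, f(0, a))))  →  pair(pair(0, pair(0, a)), cons(a, pair(0, f(0, a))))   [R6 at 2.1]
4. pair(pair(0, pair(0, a)), cons(a, pair(0, f(0, a))))  →  pair(pair(0, pair(0, a)), cons(a, pair(0, 0)))   [R7 at 2.2.2]

pair(pair(0, pair(0, a)), cons(a, pair(0, 0)))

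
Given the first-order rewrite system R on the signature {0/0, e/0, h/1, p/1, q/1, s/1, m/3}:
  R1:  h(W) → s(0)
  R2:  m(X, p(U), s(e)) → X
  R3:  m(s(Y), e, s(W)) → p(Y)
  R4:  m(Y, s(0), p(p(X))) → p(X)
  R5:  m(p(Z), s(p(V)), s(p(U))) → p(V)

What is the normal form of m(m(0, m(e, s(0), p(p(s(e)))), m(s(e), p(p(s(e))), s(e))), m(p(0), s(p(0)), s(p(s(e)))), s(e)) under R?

0

1. m(m(0, m(e, s(0), p(p(s(e)))), m(s(e), p(p(s(e))), s(e))), m(p(0), s(p(0)), s(p(s(e)))), s(e))  →  m(m(0, p(s(e)), m(s(e), p(p(s(e))), s(e))), m(p(0), s(p(0)), s(p(s(e)))), s(e))   [R4 at 1.2]
2. m(m(0, p(s(e)), m(s(e), p(p(s(e))), s(e))), m(p(0), s(p(0)), s(p(s(e)))), s(e))  →  m(m(0, p(s(e)), s(e)), m(p(0), s(p(0)), s(p(s(e)))), s(e))   [R2 at 1.3]
3. m(m(0, p(s(e)), s(e)), m(p(0), s(p(0)), s(p(s(e)))), s(e))  →  m(0, m(p(0), s(p(0)), s(p(s(e)))), s(e))   [R2 at 1]
4. m(0, m(p(0), s(p(0)), s(p(s(e)))), s(e))  →  m(0, p(0), s(e))   [R5 at 2]
5. m(0, p(0), s(e))  →  0   [R2 at ε]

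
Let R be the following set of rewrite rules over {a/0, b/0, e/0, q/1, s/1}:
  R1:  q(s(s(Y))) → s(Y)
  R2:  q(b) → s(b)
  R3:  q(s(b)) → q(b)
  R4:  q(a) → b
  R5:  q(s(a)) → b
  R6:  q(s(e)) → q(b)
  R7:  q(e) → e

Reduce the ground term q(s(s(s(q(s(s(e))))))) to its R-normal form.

1. q(s(s(s(q(s(s(e)))))))  →  s(s(q(s(s(e)))))   [R1 at ε]
2. s(s(q(s(s(e)))))  →  s(s(s(e)))   [R1 at 1.1]

s(s(s(e)))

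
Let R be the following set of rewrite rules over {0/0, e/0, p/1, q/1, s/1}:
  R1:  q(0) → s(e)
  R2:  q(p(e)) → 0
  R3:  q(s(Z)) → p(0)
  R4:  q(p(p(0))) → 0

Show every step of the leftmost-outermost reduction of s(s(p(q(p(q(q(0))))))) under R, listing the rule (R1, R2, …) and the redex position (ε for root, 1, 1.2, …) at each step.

s(s(p(0)))

1. s(s(p(q(p(q(q(0)))))))  →  s(s(p(q(p(q(s(e)))))))   [R1 at 1.1.1.1.1.1]
2. s(s(p(q(p(q(s(e)))))))  →  s(s(p(q(p(p(0))))))   [R3 at 1.1.1.1.1]
3. s(s(p(q(p(p(0))))))  →  s(s(p(0)))   [R4 at 1.1.1]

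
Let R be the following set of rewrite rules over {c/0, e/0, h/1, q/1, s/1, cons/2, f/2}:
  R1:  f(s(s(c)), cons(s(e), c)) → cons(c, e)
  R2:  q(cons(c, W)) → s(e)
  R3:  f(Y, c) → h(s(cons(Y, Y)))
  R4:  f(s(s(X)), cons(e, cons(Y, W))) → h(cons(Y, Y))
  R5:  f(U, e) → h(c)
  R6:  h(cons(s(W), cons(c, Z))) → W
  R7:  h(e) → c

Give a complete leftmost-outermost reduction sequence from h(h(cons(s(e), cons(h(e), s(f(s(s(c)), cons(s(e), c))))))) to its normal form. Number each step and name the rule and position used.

c

1. h(h(cons(s(e), cons(h(e), s(f(s(s(c)), cons(s(e), c)))))))  →  h(h(cons(s(e), cons(c, s(f(s(s(c)), cons(s(e), c)))))))   [R7 at 1.1.2.1]
2. h(h(cons(s(e), cons(c, s(f(s(s(c)), cons(s(e), c)))))))  →  h(e)   [R6 at 1]
3. h(e)  →  c   [R7 at ε]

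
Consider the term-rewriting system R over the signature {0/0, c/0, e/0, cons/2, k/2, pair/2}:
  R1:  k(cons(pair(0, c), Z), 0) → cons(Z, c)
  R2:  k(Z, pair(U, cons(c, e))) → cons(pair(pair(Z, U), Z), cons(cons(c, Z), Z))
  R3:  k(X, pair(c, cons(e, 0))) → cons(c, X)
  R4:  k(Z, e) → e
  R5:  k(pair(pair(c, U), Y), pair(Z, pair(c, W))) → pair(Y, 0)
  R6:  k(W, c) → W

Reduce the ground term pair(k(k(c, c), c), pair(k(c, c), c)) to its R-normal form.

pair(c, pair(c, c))

1. pair(k(k(c, c), c), pair(k(c, c), c))  →  pair(k(c, c), pair(k(c, c), c))   [R6 at 1]
2. pair(k(c, c), pair(k(c, c), c))  →  pair(c, pair(k(c, c), c))   [R6 at 1]
3. pair(c, pair(k(c, c), c))  →  pair(c, pair(c, c))   [R6 at 2.1]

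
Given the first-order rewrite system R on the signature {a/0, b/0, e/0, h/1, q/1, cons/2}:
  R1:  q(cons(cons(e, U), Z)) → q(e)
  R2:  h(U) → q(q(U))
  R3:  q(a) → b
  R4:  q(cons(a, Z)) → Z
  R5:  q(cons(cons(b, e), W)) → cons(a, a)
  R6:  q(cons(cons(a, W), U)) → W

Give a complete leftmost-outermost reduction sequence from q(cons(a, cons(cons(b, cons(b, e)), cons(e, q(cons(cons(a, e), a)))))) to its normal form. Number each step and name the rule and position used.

1. q(cons(a, cons(cons(b, cons(b, e)), cons(e, q(cons(cons(a, e), a))))))  →  cons(cons(b, cons(b, e)), cons(e, q(cons(cons(a, e), a))))   [R4 at ε]
2. cons(cons(b, cons(b, e)), cons(e, q(cons(cons(a, e), a))))  →  cons(cons(b, cons(b, e)), cons(e, e))   [R6 at 2.2]

cons(cons(b, cons(b, e)), cons(e, e))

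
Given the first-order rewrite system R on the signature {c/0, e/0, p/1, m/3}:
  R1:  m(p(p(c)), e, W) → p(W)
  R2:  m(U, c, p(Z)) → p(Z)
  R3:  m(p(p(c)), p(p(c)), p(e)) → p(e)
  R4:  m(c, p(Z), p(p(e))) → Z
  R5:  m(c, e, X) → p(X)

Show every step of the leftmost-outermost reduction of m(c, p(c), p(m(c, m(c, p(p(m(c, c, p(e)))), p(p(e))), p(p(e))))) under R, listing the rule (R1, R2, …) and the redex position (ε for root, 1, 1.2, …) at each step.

1. m(c, p(c), p(m(c, m(c, p(p(m(c, c, p(e)))), p(p(e))), p(p(e)))))  →  m(c, p(c), p(m(c, p(m(c, c, p(e))), p(p(e)))))   [R4 at 3.1.2]
2. m(c, p(c), p(m(c, p(m(c, c, p(e))), p(p(e)))))  →  m(c, p(c), p(m(c, c, p(e))))   [R4 at 3.1]
3. m(c, p(c), p(m(c, c, p(e))))  →  m(c, p(c), p(p(e)))   [R2 at 3.1]
4. m(c, p(c), p(p(e)))  →  c   [R4 at ε]

c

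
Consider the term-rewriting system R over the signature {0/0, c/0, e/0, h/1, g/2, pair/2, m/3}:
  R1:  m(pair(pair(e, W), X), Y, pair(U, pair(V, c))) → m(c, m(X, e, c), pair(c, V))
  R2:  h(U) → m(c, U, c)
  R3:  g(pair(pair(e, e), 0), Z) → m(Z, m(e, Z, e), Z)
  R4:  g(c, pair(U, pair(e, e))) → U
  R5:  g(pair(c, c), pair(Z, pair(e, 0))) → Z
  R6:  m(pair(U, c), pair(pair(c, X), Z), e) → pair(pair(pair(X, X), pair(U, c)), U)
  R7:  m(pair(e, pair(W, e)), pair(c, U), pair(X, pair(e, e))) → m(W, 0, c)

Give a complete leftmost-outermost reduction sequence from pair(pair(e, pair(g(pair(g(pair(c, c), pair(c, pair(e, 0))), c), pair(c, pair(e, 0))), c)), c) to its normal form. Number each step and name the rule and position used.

1. pair(pair(e, pair(g(pair(g(pair(c, c), pair(c, pair(e, 0))), c), pair(c, pair(e, 0))), c)), c)  →  pair(pair(e, pair(g(pair(c, c), pair(c, pair(e, 0))), c)), c)   [R5 at 1.2.1.1.1]
2. pair(pair(e, pair(g(pair(c, c), pair(c, pair(e, 0))), c)), c)  →  pair(pair(e, pair(c, c)), c)   [R5 at 1.2.1]

pair(pair(e, pair(c, c)), c)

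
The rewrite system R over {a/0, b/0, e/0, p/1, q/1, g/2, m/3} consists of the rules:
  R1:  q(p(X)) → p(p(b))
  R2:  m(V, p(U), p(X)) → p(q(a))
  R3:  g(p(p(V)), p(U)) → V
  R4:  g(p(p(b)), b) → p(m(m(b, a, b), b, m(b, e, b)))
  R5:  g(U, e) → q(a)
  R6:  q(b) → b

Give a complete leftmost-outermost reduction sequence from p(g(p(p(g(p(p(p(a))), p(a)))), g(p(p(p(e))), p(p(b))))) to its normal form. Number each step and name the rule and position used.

p(p(a))

1. p(g(p(p(g(p(p(p(a))), p(a)))), g(p(p(p(e))), p(p(b)))))  →  p(g(p(p(p(a))), g(p(p(p(e))), p(p(b)))))   [R3 at 1.1.1.1]
2. p(g(p(p(p(a))), g(p(p(p(e))), p(p(b)))))  →  p(g(p(p(p(a))), p(e)))   [R3 at 1.2]
3. p(g(p(p(p(a))), p(e)))  →  p(p(a))   [R3 at 1]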